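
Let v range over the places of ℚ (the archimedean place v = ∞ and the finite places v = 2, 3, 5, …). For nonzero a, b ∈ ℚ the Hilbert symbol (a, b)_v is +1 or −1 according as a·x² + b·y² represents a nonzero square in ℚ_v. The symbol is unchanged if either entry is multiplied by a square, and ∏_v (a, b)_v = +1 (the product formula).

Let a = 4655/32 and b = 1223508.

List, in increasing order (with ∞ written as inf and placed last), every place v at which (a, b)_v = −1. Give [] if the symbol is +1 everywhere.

Mod squares: a ≡ 190, b ≡ 305877. Check v ∈ {∞, 2, 3, 5, 7, 11, 13, 19, 23, 31}.
v=11: a=11^0·(≡9), b=11^1·(≡7) mod 11; (9|11)=+1, (7|11)=-1; (−1)^{0·1·5}·(+1)^1·(-1)^0 = +1.
v=13: a=13^0·(≡11), b=13^1·(≡9) mod 13; (11|13)=-1, (9|13)=+1; (−1)^{0·1·6}·(-1)^1·(+1)^0 = -1.
v=5: a=5^1·(≡3), b=5^0·(≡3) mod 5; (3|5)=-1, (3|5)=-1; (−1)^{1·0·2}·(-1)^0·(-1)^1 = -1.
v=7: a=7^2·(≡1), b=7^0·(≡6) mod 7; (1|7)=+1, (6|7)=-1; (−1)^{2·0·3}·(+1)^0·(-1)^2 = +1.
v=3: a=3^0·(≡1), b=3^1·(≡1) mod 3; (1|3)=+1, (1|3)=+1; (−1)^{0·1·1}·(+1)^1·(+1)^0 = +1.
v=19: a=19^1·(≡13), b=19^0·(≡3) mod 19; (13|19)=-1, (3|19)=-1; (−1)^{1·0·9}·(-1)^0·(-1)^1 = -1.
v=31: a=31^0·(≡5), b=31^1·(≡5) mod 31; (5|31)=+1, (5|31)=+1; (−1)^{0·1·15}·(+1)^1·(+1)^0 = +1.
v=23: a=23^0·(≡1), b=23^1·(≡20) mod 23; (1|23)=+1, (20|23)=-1; (−1)^{0·1·11}·(+1)^1·(-1)^0 = +1.
v=∞: 190 > 0 and 305877 > 0  ⇒  (a,b)_∞ = +1.
v=2: v_2(a)=-5, v_2(b)=2; units ≡ 7, 5 (mod 8); ε·ε+αω+βω = 1·0+-5·1+2·0 ≡ 1  ⇒  (a,b)_2 = -1.
|Ram(190, 305877)| = 4, even; anisotropic at {2, 5, 13, 19}.

[2, 5, 13, 19]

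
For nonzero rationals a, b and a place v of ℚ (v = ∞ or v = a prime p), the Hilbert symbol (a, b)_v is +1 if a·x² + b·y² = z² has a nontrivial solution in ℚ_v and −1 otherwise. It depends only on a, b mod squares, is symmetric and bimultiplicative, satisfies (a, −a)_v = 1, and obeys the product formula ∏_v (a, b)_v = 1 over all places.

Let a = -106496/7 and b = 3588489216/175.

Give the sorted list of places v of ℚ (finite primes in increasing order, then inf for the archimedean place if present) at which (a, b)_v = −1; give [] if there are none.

[7, 13]

(a, b) ≡ (-182, 7) mod (ℚ^×)²; places V = {2, 3, 5, 7, 13, ∞}.
(a,b)_5: α=0, u≡2; β=-2, v≡3 (mod 5); (2|5)=-1, (3|5)=-1; sign (−1)^0·-1^-2·-1^0 = +1.
(a,b)_2: α=13, β=18; u≡5, v≡7 (mod 8); ε(u)ε(v)=0·1, αω(v)=13·0, βω(u)=18·1; sum ≡ 0  ⇒  +1.
(a,b)_7: α=-1, u≡2; β=-1, v≡1 (mod 7); (2|7)=+1, (1|7)=+1; sign (−1)^1·+1^-1·+1^-1 = -1.
(a,b)_∞: sgn(-182)=−, sgn(7)=+, so +1.
(a,b)_3: α=0, u≡1; β=4, v≡1 (mod 3); (1|3)=+1, (1|3)=+1; sign (−1)^0·+1^4·+1^0 = +1.
(a,b)_13: α=1, u≡9; β=2, v≡6 (mod 13); (9|13)=+1, (6|13)=-1; sign (−1)^0·+1^2·-1^1 = -1.
|Ram(-182, 7)| = 2, even; anisotropic at {7, 13}.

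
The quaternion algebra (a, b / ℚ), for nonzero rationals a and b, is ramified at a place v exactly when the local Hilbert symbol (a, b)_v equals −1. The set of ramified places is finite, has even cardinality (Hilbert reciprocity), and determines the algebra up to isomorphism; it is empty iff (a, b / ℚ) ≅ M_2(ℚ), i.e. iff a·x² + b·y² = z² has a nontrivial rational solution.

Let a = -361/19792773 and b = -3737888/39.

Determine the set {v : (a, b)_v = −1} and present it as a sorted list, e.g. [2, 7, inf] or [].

[2, inf]

Mod squares: a ≡ -77, b ≡ -9111102. Check v ∈ {∞, 2, 3, 7, 11, 13, 19, 37, 41}.
v=3: a=3^-2·(≡1), b=3^-1·(≡1) mod 3; (1|3)=+1, (1|3)=+1; (−1)^{-2·-1·1}·(+1)^-1·(+1)^-2 = +1.
v=13: a=13^-4·(≡4), b=13^-1·(≡5) mod 13; (4|13)=+1, (5|13)=-1; (−1)^{-4·-1·6}·(+1)^-1·(-1)^-4 = +1.
v=19: a=19^2·(≡10), b=19^0·(≡1) mod 19; (10|19)=-1, (1|19)=+1; (−1)^{2·0·9}·(-1)^0·(+1)^2 = +1.
v=7: a=7^-1·(≡3), b=7^1·(≡1) mod 7; (3|7)=-1, (1|7)=+1; (−1)^{-1·1·3}·(-1)^1·(+1)^-1 = +1.
v=∞: -77 < 0 and -9111102 < 0  ⇒  (a,b)_∞ = -1.
v=2: v_2(a)=0, v_2(b)=5; units ≡ 3, 1 (mod 8); ε·ε+αω+βω = 1·0+0·0+5·1 ≡ 1  ⇒  (a,b)_2 = -1.
v=11: a=11^-1·(≡5), b=11^1·(≡8) mod 11; (5|11)=+1, (8|11)=-1; (−1)^{-1·1·5}·(+1)^1·(-1)^-1 = +1.
v=37: a=37^0·(≡4), b=37^1·(≡30) mod 37; (4|37)=+1, (30|37)=+1; (−1)^{0·1·18}·(+1)^1·(+1)^0 = +1.
v=41: a=41^0·(≡36), b=41^1·(≡33) mod 41; (36|41)=+1, (33|41)=+1; (−1)^{0·1·20}·(+1)^1·(+1)^0 = +1.
(-77, -9111102 / ℚ) ramifies at {2, ∞}: a division algebra.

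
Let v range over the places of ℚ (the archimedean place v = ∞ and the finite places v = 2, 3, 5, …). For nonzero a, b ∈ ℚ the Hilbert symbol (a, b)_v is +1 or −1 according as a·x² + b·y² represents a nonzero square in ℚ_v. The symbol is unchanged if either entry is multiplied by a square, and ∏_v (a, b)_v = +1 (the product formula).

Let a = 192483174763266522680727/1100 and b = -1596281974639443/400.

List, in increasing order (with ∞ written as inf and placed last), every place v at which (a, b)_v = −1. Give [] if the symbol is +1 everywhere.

(a, b) ≡ (19437, -16523) mod (ℚ^×)²; places V = {2, 3, 5, 7, 11, 13, 19, 31, 41, ∞}.
(a,b)_31: α=1, u≡28; β=1, v≡16 (mod 31); (28|31)=+1, (16|31)=+1; sign (−1)^1·+1^1·+1^1 = -1.
(a,b)_41: α=4, u≡26; β=3, v≡38 (mod 41); (26|41)=-1, (38|41)=-1; sign (−1)^0·-1^3·-1^4 = -1.
(a,b)_13: α=2, u≡7; β=1, v≡10 (mod 13); (7|13)=-1, (10|13)=+1; sign (−1)^0·-1^1·+1^2 = -1.
(a,b)_∞: sgn(19437)=+, sgn(-16523)=−, so +1.
(a,b)_5: α=-2, u≡3; β=-2, v≡2 (mod 5); (3|5)=-1, (2|5)=-1; sign (−1)^0·-1^-2·-1^-2 = +1.
(a,b)_19: α=5, u≡4; β=4, v≡5 (mod 19); (4|19)=+1, (5|19)=+1; sign (−1)^0·+1^4·+1^5 = +1.
(a,b)_7: α=4, u≡6; β=2, v≡2 (mod 7); (6|7)=-1, (2|7)=+1; sign (−1)^0·-1^2·+1^4 = +1.
(a,b)_11: α=-1, u≡6; β=0, v≡2 (mod 11); (6|11)=-1, (2|11)=-1; sign (−1)^0·-1^0·-1^-1 = -1.
(a,b)_3: α=7, u≡2; β=2, v≡1 (mod 3); (2|3)=-1, (1|3)=+1; sign (−1)^0·-1^2·+1^7 = +1.
(a,b)_2: α=-2, β=-4; u≡5, v≡5 (mod 8); ε(u)ε(v)=0·0, αω(v)=-2·1, βω(u)=-4·1; sum ≡ 0  ⇒  +1.
(19437, -16523 / ℚ) ramifies at {11, 13, 31, 41}: a division algebra.

[11, 13, 31, 41]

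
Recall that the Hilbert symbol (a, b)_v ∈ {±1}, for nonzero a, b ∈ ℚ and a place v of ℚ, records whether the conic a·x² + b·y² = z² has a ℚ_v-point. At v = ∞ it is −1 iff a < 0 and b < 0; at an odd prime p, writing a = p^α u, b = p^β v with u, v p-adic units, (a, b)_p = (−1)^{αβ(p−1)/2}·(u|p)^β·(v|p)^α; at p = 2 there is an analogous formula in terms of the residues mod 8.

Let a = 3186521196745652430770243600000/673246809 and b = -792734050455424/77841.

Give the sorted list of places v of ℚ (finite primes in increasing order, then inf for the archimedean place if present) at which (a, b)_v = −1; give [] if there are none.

[2, 17, 29, 53]

(a, b) ≡ (1610, -365806) mod (ℚ^×)²; places V = {2, 3, 5, 7, 11, 17, 19, 23, 29, 31, 53, ∞}.
(a,b)_17: α=2, u≡7; β=1, v≡13 (mod 17); (7|17)=-1, (13|17)=+1; sign (−1)^0·-1^1·+1^2 = -1.
(a,b)_31: α=-4, u≡22; β=-2, v≡19 (mod 31); (22|31)=-1, (19|31)=+1; sign (−1)^0·-1^-2·+1^-4 = +1.
(a,b)_19: α=2, u≡15; β=0, v≡17 (mod 19); (15|19)=-1, (17|19)=+1; sign (−1)^0·-1^0·+1^2 = +1.
(a,b)_5: α=5, u≡3; β=0, v≡1 (mod 5); (3|5)=-1, (1|5)=+1; sign (−1)^0·-1^0·+1^5 = +1.
(a,b)_23: α=5, u≡1; β=4, v≡16 (mod 23); (1|23)=+1, (16|23)=+1; sign (−1)^0·+1^4·+1^5 = +1.
(a,b)_2: α=7, β=7; u≡5, v≡1 (mod 8); ε(u)ε(v)=0·0, αω(v)=7·0, βω(u)=7·1; sum ≡ 1  ⇒  -1.
(a,b)_11: α=4, u≡9; β=2, v≡7 (mod 11); (9|11)=+1, (7|11)=-1; sign (−1)^0·+1^2·-1^4 = +1.
(a,b)_29: α=2, u≡8; β=1, v≡4 (mod 29); (8|29)=-1, (4|29)=+1; sign (−1)^0·-1^1·+1^2 = -1.
(a,b)_53: α=2, u≡23; β=1, v≡31 (mod 53); (23|53)=-1, (31|53)=-1; sign (−1)^0·-1^1·-1^2 = -1.
(a,b)_7: α=3, u≡6; β=1, v≡2 (mod 7); (6|7)=-1, (2|7)=+1; sign (−1)^1·-1^1·+1^3 = +1.
(a,b)_3: α=-6, u≡2; β=-4, v≡2 (mod 3); (2|3)=-1, (2|3)=-1; sign (−1)^0·-1^-4·-1^-6 = +1.
(a,b)_∞: sgn(1610)=+, sgn(-365806)=−, so +1.
Ram(1610, -365806) = {2, 17, 29, 53}; no ℚ_2-point on the conic.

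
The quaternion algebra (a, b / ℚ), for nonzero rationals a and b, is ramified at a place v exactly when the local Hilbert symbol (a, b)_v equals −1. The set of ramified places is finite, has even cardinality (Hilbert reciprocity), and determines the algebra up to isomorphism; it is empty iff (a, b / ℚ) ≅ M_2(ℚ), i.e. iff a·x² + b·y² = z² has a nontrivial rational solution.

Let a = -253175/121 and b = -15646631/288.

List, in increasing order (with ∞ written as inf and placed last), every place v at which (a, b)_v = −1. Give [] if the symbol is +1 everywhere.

(a, b) ≡ (-10127, -5278) mod (ℚ^×)²; places V = {2, 3, 5, 7, 11, 13, 19, 29, 41, ∞}.
(a,b)_11: α=-2, u≡1; β=2, v≡8 (mod 11); (1|11)=+1, (8|11)=-1; sign (−1)^0·+1^2·-1^-2 = +1.
(a,b)_41: α=1, u≡33; β=0, v≡35 (mod 41); (33|41)=+1, (35|41)=-1; sign (−1)^0·+1^0·-1^1 = -1.
(a,b)_29: α=0, u≡28; β=1, v≡26 (mod 29); (28|29)=+1, (26|29)=-1; sign (−1)^0·+1^1·-1^0 = +1.
(a,b)_2: α=0, β=-5; u≡1, v≡1 (mod 8); ε(u)ε(v)=0·0, αω(v)=0·0, βω(u)=-5·0; sum ≡ 0  ⇒  +1.
(a,b)_7: α=0, u≡4; β=3, v≡2 (mod 7); (4|7)=+1, (2|7)=+1; sign (−1)^0·+1^3·+1^0 = +1.
(a,b)_3: α=0, u≡1; β=-2, v≡2 (mod 3); (1|3)=+1, (2|3)=-1; sign (−1)^0·+1^-2·-1^0 = +1.
(a,b)_19: α=1, u≡10; β=0, v≡7 (mod 19); (10|19)=-1, (7|19)=+1; sign (−1)^0·-1^0·+1^1 = +1.
(a,b)_5: α=2, u≡3; β=0, v≡3 (mod 5); (3|5)=-1, (3|5)=-1; sign (−1)^0·-1^0·-1^2 = +1.
(a,b)_13: α=1, u≡3; β=1, v≡9 (mod 13); (3|13)=+1, (9|13)=+1; sign (−1)^0·+1^1·+1^1 = +1.
(a,b)_∞: sgn(-10127)=−, sgn(-5278)=−, so -1.
|Ram(-10127, -5278)| = 2, even; anisotropic at {41, ∞}.

[41, inf]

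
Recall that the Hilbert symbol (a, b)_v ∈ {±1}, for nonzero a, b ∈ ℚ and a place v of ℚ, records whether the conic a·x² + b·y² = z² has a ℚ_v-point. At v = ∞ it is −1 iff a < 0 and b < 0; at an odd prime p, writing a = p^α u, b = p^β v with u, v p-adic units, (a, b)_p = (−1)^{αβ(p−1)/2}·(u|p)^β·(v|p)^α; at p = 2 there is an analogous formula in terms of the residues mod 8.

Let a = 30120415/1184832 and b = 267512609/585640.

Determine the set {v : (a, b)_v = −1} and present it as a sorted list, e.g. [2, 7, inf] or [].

Mod squares: a ≡ 608855, b ≡ 56810. Check v ∈ {∞, 2, 3, 5, 7, 11, 13, 17, 19, 23, 29, 31}.
v=29: a=29^3·(≡13), b=29^0·(≡16) mod 29; (13|29)=+1, (16|29)=+1; (−1)^{3·0·14}·(+1)^0·(+1)^3 = +1.
v=2: v_2(a)=-6, v_2(b)=-3; units ≡ 7, 5 (mod 8); ε·ε+αω+βω = 1·0+-6·1+-3·0 ≡ 0  ⇒  (a,b)_2 = +1.
v=13: a=13^1·(≡9), b=13^1·(≡8) mod 13; (9|13)=+1, (8|13)=-1; (−1)^{1·1·6}·(+1)^1·(-1)^1 = -1.
v=3: a=3^-2·(≡2), b=3^0·(≡2) mod 3; (2|3)=-1, (2|3)=-1; (−1)^{-2·0·1}·(-1)^0·(-1)^-2 = +1.
v=19: a=19^1·(≡7), b=19^1·(≡1) mod 19; (7|19)=+1, (1|19)=+1; (−1)^{1·1·9}·(+1)^1·(+1)^1 = -1.
v=11: a=11^-2·(≡3), b=11^-4·(≡8) mod 11; (3|11)=+1, (8|11)=-1; (−1)^{-2·-4·5}·(+1)^-4·(-1)^-2 = +1.
v=17: a=17^-1·(≡8), b=17^0·(≡2) mod 17; (8|17)=+1, (2|17)=+1; (−1)^{-1·0·8}·(+1)^0·(+1)^-1 = +1.
v=5: a=5^1·(≡4), b=5^-1·(≡3) mod 5; (4|5)=+1, (3|5)=-1; (−1)^{1·-1·2}·(+1)^-1·(-1)^1 = -1.
v=23: a=23^0·(≡19), b=23^1·(≡13) mod 23; (19|23)=-1, (13|23)=+1; (−1)^{0·1·11}·(-1)^1·(+1)^0 = -1.
v=7: a=7^0·(≡2), b=7^2·(≡6) mod 7; (2|7)=+1, (6|7)=-1; (−1)^{0·2·3}·(+1)^2·(-1)^0 = +1.
v=31: a=31^0·(≡24), b=31^2·(≡19) mod 31; (24|31)=-1, (19|31)=+1; (−1)^{0·2·15}·(-1)^2·(+1)^0 = +1.
v=∞: 608855 > 0 and 56810 > 0  ⇒  (a,b)_∞ = +1.
Ram(608855, 56810) = {5, 13, 19, 23}; no ℚ_5-point on the conic.

[5, 13, 19, 23]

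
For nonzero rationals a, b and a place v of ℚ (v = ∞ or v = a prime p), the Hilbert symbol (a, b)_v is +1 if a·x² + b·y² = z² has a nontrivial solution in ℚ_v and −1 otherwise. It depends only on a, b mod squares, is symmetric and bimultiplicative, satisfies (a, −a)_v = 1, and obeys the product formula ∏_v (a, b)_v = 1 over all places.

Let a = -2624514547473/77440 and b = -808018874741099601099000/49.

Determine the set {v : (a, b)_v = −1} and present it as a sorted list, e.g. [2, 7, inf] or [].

Mod squares: a ≡ -2730, b ≡ -21390. Check v ∈ {∞, 2, 3, 5, 7, 11, 13, 23, 29, 31}.
v=23: a=23^2·(≡15), b=23^5·(≡18) mod 23; (15|23)=-1, (18|23)=+1; (−1)^{2·5·11}·(-1)^5·(+1)^2 = -1.
v=29: a=29^2·(≡7), b=29^0·(≡17) mod 29; (7|29)=+1, (17|29)=-1; (−1)^{2·0·14}·(+1)^0·(-1)^2 = +1.
v=∞: -2730 < 0 and -21390 < 0  ⇒  (a,b)_∞ = -1.
v=11: a=11^-2·(≡3), b=11^0·(≡5) mod 11; (3|11)=+1, (5|11)=+1; (−1)^{-2·0·5}·(+1)^0·(+1)^-2 = +1.
v=31: a=31^0·(≡17), b=31^7·(≡13) mod 31; (17|31)=-1, (13|31)=-1; (−1)^{0·7·15}·(-1)^7·(-1)^0 = -1.
v=2: v_2(a)=-7, v_2(b)=3; units ≡ 3, 1 (mod 8); ε·ε+αω+βω = 1·0+-7·0+3·1 ≡ 1  ⇒  (a,b)_2 = -1.
v=5: a=5^-1·(≡4), b=5^3·(≡2) mod 5; (4|5)=+1, (2|5)=-1; (−1)^{-1·3·2}·(+1)^3·(-1)^-1 = -1.
v=13: a=13^1·(≡7), b=13^2·(≡11) mod 13; (7|13)=-1, (11|13)=-1; (−1)^{1·2·6}·(-1)^2·(-1)^1 = -1.
v=3: a=3^3·(≡2), b=3^3·(≡1) mod 3; (2|3)=-1, (1|3)=+1; (−1)^{3·3·1}·(-1)^3·(+1)^3 = +1.
v=7: a=7^5·(≡4), b=7^-2·(≡2) mod 7; (4|7)=+1, (2|7)=+1; (−1)^{5·-2·3}·(+1)^-2·(+1)^5 = +1.
Ram(-2730, -21390) = {2, 5, 13, 23, 31, ∞}; no ℚ_2-point on the conic.

[2, 5, 13, 23, 31, inf]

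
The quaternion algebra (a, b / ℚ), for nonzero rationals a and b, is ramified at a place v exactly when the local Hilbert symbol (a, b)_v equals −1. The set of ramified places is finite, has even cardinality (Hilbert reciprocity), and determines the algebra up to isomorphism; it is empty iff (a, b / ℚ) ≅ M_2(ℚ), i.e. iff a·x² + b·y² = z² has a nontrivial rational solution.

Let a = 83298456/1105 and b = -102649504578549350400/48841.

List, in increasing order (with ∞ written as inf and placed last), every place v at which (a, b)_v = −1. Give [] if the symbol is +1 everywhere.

[3, 11]

(a, b) ≡ (6630, -66) mod (ℚ^×)²; places V = {2, 3, 5, 11, 13, 17, 23, ∞}.
(a,b)_23: α=2, u≡6; β=0, v≡1 (mod 23); (6|23)=+1, (1|23)=+1; sign (−1)^0·+1^0·+1^2 = +1.
(a,b)_13: α=-1, u≡1; β=-2, v≡3 (mod 13); (1|13)=+1, (3|13)=+1; sign (−1)^0·+1^-2·+1^-1 = +1.
(a,b)_∞: sgn(6630)=+, sgn(-66)=−, so +1.
(a,b)_11: α=0, u≡2; β=3, v≡4 (mod 11); (2|11)=-1, (4|11)=+1; sign (−1)^0·-1^3·+1^0 = -1.
(a,b)_17: α=-1, u≡16; β=-2, v≡16 (mod 17); (16|17)=+1, (16|17)=+1; sign (−1)^0·+1^-2·+1^-1 = +1.
(a,b)_3: α=9, u≡2; β=23, v≡2 (mod 3); (2|3)=-1, (2|3)=-1; sign (−1)^1·-1^23·-1^9 = -1.
(a,b)_2: α=3, β=15; u≡3, v≡7 (mod 8); ε(u)ε(v)=1·1, αω(v)=3·0, βω(u)=15·1; sum ≡ 0  ⇒  +1.
(a,b)_5: α=-1, u≡1; β=2, v≡4 (mod 5); (1|5)=+1, (4|5)=+1; sign (−1)^0·+1^2·+1^-1 = +1.
|Ram(6630, -66)| = 2, even; anisotropic at {3, 11}.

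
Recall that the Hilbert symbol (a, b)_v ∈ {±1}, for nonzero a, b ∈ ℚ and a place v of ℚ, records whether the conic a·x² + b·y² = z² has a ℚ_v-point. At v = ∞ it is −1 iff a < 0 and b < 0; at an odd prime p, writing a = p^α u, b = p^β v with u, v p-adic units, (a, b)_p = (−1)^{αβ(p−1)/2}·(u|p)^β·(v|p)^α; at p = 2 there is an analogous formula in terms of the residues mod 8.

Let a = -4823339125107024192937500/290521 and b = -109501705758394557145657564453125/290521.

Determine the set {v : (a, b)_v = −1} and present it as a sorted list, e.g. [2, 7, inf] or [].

Mod squares: a ≡ -22287, b ≡ -80955187365. Check v ∈ {∞, 2, 3, 5, 7, 11, 13, 17, 19, 23, 29, 41, 47}.
v=19: a=19^1·(≡16), b=19^1·(≡8) mod 19; (16|19)=+1, (8|19)=-1; (−1)^{1·1·9}·(+1)^1·(-1)^1 = +1.
v=29: a=29^2·(≡17), b=29^3·(≡19) mod 29; (17|29)=-1, (19|29)=-1; (−1)^{2·3·14}·(-1)^3·(-1)^2 = -1.
v=5: a=5^6·(≡2), b=5^9·(≡2) mod 5; (2|5)=-1, (2|5)=-1; (−1)^{6·9·2}·(-1)^9·(-1)^6 = -1.
v=47: a=47^2·(≡41), b=47^3·(≡44) mod 47; (41|47)=-1, (44|47)=-1; (−1)^{2·3·23}·(-1)^3·(-1)^2 = -1.
v=41: a=41^2·(≡24), b=41^3·(≡2) mod 41; (24|41)=-1, (2|41)=+1; (−1)^{2·3·20}·(-1)^3·(+1)^2 = -1.
v=2: v_2(a)=2, v_2(b)=0; units ≡ 1, 3 (mod 8); ε·ε+αω+βω = 0·1+2·1+0·0 ≡ 0  ⇒  (a,b)_2 = +1.
v=23: a=23^1·(≡20), b=23^1·(≡4) mod 23; (20|23)=-1, (4|23)=+1; (−1)^{1·1·11}·(-1)^1·(+1)^1 = +1.
v=7: a=7^-4·(≡2), b=7^-4·(≡1) mod 7; (2|7)=+1, (1|7)=+1; (−1)^{-4·-4·3}·(+1)^-4·(+1)^-4 = +1.
v=∞: -22287 < 0 and -80955187365 < 0  ⇒  (a,b)_∞ = -1.
v=17: a=17^1·(≡2), b=17^1·(≡3) mod 17; (2|17)=+1, (3|17)=-1; (−1)^{1·1·8}·(+1)^1·(-1)^1 = -1.
v=13: a=13^2·(≡2), b=13^3·(≡10) mod 13; (2|13)=-1, (10|13)=+1; (−1)^{2·3·6}·(-1)^3·(+1)^2 = -1.
v=3: a=3^9·(≡2), b=3^9·(≡2) mod 3; (2|3)=-1, (2|3)=-1; (−1)^{9·9·1}·(-1)^9·(-1)^9 = -1.
v=11: a=11^-2·(≡10), b=11^-2·(≡5) mod 11; (10|11)=-1, (5|11)=+1; (−1)^{-2·-2·5}·(-1)^-2·(+1)^-2 = +1.
Ram(-22287, -80955187365) = {3, 5, 13, 17, 29, 41, 47, ∞}; no ℚ_3-point on the conic.

[3, 5, 13, 17, 29, 41, 47, inf]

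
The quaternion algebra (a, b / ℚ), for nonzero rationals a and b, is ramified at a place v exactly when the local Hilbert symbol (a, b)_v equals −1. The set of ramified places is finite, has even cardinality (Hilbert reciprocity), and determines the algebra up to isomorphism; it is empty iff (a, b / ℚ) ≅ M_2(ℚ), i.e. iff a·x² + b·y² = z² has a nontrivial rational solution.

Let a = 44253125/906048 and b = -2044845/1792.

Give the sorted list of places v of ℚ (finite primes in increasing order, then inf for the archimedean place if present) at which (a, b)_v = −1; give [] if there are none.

Mod squares: a ≡ 65, b ≡ -19635. Check v ∈ {∞, 2, 3, 5, 7, 11, 13, 17}.
v=∞: 65 > 0 and -19635 < 0  ⇒  (a,b)_∞ = +1.
v=17: a=17^2·(≡11), b=17^1·(≡1) mod 17; (11|17)=-1, (1|17)=+1; (−1)^{2·1·8}·(-1)^1·(+1)^2 = -1.
v=7: a=7^2·(≡2), b=7^-1·(≡4) mod 7; (2|7)=+1, (4|7)=+1; (−1)^{2·-1·3}·(+1)^-1·(+1)^2 = +1.
v=13: a=13^-1·(≡11), b=13^0·(≡5) mod 13; (11|13)=-1, (5|13)=-1; (−1)^{-1·0·6}·(-1)^0·(-1)^-1 = -1.
v=2: v_2(a)=-6, v_2(b)=-8; units ≡ 1, 5 (mod 8); ε·ε+αω+βω = 0·0+-6·1+-8·0 ≡ 0  ⇒  (a,b)_2 = +1.
v=11: a=11^-2·(≡6), b=11^1·(≡6) mod 11; (6|11)=-1, (6|11)=-1; (−1)^{-2·1·5}·(-1)^1·(-1)^-2 = -1.
v=3: a=3^-2·(≡2), b=3^7·(≡1) mod 3; (2|3)=-1, (1|3)=+1; (−1)^{-2·7·1}·(-1)^7·(+1)^-2 = -1.
v=5: a=5^5·(≡2), b=5^1·(≡3) mod 5; (2|5)=-1, (3|5)=-1; (−1)^{5·1·2}·(-1)^1·(-1)^5 = +1.
(65, -19635 / ℚ) ramifies at {3, 11, 13, 17}: a division algebra.

[3, 11, 13, 17]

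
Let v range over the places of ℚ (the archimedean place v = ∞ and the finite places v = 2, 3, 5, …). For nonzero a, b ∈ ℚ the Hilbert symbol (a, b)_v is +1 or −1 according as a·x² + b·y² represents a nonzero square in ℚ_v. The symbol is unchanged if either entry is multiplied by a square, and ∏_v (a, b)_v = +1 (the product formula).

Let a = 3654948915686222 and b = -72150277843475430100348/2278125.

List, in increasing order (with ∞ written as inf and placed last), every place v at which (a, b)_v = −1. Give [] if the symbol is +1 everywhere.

[2, 5, 11, 17, 31, 41]

Mod squares: a ≡ 531278, b ≡ -550715. Check v ∈ {∞, 2, 3, 5, 7, 11, 17, 19, 31, 41}.
v=41: a=41^3·(≡23), b=41^4·(≡34) mod 41; (23|41)=+1, (34|41)=-1; (−1)^{3·4·20}·(+1)^4·(-1)^3 = -1.
v=7: a=7^2·(≡3), b=7^4·(≡5) mod 7; (3|7)=-1, (5|7)=-1; (−1)^{2·4·3}·(-1)^4·(-1)^2 = +1.
v=17: a=17^4·(≡10), b=17^7·(≡7) mod 17; (10|17)=-1, (7|17)=-1; (−1)^{4·7·8}·(-1)^7·(-1)^4 = -1.
v=3: a=3^0·(≡2), b=3^-6·(≡1) mod 3; (2|3)=-1, (1|3)=+1; (−1)^{0·-6·1}·(-1)^-6·(+1)^0 = +1.
v=∞: 531278 > 0 and -550715 < 0  ⇒  (a,b)_∞ = +1.
v=11: a=11^1·(≡6), b=11^1·(≡2) mod 11; (6|11)=-1, (2|11)=-1; (−1)^{1·1·5}·(-1)^1·(-1)^1 = -1.
v=19: a=19^1·(≡15), b=19^1·(≡9) mod 19; (15|19)=-1, (9|19)=+1; (−1)^{1·1·9}·(-1)^1·(+1)^1 = +1.
v=5: a=5^0·(≡2), b=5^-5·(≡3) mod 5; (2|5)=-1, (3|5)=-1; (−1)^{0·-5·2}·(-1)^-5·(-1)^0 = -1.
v=2: v_2(a)=1, v_2(b)=2; units ≡ 7, 5 (mod 8); ε·ε+αω+βω = 1·0+1·1+2·0 ≡ 1  ⇒  (a,b)_2 = -1.
v=31: a=31^1·(≡23), b=31^1·(≡15) mod 31; (23|31)=-1, (15|31)=-1; (−1)^{1·1·15}·(-1)^1·(-1)^1 = -1.
Ram(531278, -550715) = {2, 5, 11, 17, 31, 41}; no ℚ_2-point on the conic.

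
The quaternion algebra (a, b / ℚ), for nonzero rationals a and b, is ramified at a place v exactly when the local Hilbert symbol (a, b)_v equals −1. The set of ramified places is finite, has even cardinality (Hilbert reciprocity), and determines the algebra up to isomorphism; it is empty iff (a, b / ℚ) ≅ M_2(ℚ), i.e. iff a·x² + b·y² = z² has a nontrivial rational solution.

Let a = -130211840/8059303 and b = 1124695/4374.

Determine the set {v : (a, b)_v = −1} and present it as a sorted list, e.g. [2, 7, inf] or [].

Mod squares: a ≡ -770, b ≡ 330. Check v ∈ {∞, 2, 3, 5, 7, 11, 13, 17, 29, 37}.
v=29: a=29^-2·(≡28), b=29^0·(≡14) mod 29; (28|29)=+1, (14|29)=-1; (−1)^{-2·0·14}·(+1)^0·(-1)^-2 = +1.
v=2: v_2(a)=13, v_2(b)=-1; units ≡ 7, 5 (mod 8); ε·ε+αω+βω = 1·0+13·1+-1·0 ≡ 1  ⇒  (a,b)_2 = -1.
v=∞: -770 < 0 and 330 > 0  ⇒  (a,b)_∞ = +1.
v=37: a=37^-2·(≡10), b=37^0·(≡10) mod 37; (10|37)=+1, (10|37)=+1; (−1)^{-2·0·18}·(+1)^0·(+1)^-2 = +1.
v=11: a=11^1·(≡10), b=11^3·(≡6) mod 11; (10|11)=-1, (6|11)=-1; (−1)^{1·3·5}·(-1)^3·(-1)^1 = -1.
v=5: a=5^1·(≡4), b=5^1·(≡1) mod 5; (4|5)=+1, (1|5)=+1; (−1)^{1·1·2}·(+1)^1·(+1)^1 = +1.
v=13: a=13^0·(≡12), b=13^2·(≡2) mod 13; (12|13)=+1, (2|13)=-1; (−1)^{0·2·6}·(+1)^2·(-1)^0 = +1.
v=3: a=3^0·(≡1), b=3^-7·(≡2) mod 3; (1|3)=+1, (2|3)=-1; (−1)^{0·-7·1}·(+1)^-7·(-1)^0 = +1.
v=7: a=7^-1·(≡1), b=7^0·(≡2) mod 7; (1|7)=+1, (2|7)=+1; (−1)^{-1·0·3}·(+1)^0·(+1)^-1 = +1.
v=17: a=17^2·(≡10), b=17^0·(≡12) mod 17; (10|17)=-1, (12|17)=-1; (−1)^{2·0·8}·(-1)^0·(-1)^2 = +1.
(-770, 330 / ℚ) ramifies at {2, 11}: a division algebra.

[2, 11]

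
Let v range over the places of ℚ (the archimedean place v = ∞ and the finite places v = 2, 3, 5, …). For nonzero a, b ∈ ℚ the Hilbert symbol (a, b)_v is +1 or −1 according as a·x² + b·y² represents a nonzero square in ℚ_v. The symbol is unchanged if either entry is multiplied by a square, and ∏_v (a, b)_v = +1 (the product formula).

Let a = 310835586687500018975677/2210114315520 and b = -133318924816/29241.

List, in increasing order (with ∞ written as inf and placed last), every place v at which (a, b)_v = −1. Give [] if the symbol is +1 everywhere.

Mod squares: a ≡ 185, b ≡ -28681. Check v ∈ {∞, 2, 3, 5, 7, 11, 19, 23, 29, 37, 43}.
v=∞: 185 > 0 and -28681 < 0  ⇒  (a,b)_∞ = +1.
v=23: a=23^2·(≡2), b=23^1·(≡12) mod 23; (2|23)=+1, (12|23)=+1; (−1)^{2·1·11}·(+1)^1·(+1)^2 = +1.
v=5: a=5^-1·(≡3), b=5^0·(≡4) mod 5; (3|5)=-1, (4|5)=+1; (−1)^{-1·0·2}·(-1)^0·(+1)^-1 = +1.
v=2: v_2(a)=-8, v_2(b)=4; units ≡ 1, 7 (mod 8); ε·ε+αω+βω = 0·1+-8·0+4·0 ≡ 0  ⇒  (a,b)_2 = +1.
v=37: a=37^1·(≡20), b=37^0·(≡6) mod 37; (20|37)=-1, (6|37)=-1; (−1)^{1·0·18}·(-1)^0·(-1)^1 = -1.
v=7: a=7^8·(≡6), b=7^4·(≡3) mod 7; (6|7)=-1, (3|7)=-1; (−1)^{8·4·3}·(-1)^4·(-1)^8 = +1.
v=11: a=11^6·(≡4), b=11^2·(≡2) mod 11; (4|11)=+1, (2|11)=-1; (−1)^{6·2·5}·(+1)^2·(-1)^6 = +1.
v=3: a=3^-14·(≡2), b=3^-4·(≡2) mod 3; (2|3)=-1, (2|3)=-1; (−1)^{-14·-4·1}·(-1)^-4·(-1)^-14 = +1.
v=19: a=19^-2·(≡15), b=19^-2·(≡9) mod 19; (15|19)=-1, (9|19)=+1; (−1)^{-2·-2·9}·(-1)^-2·(+1)^-2 = +1.
v=29: a=29^2·(≡2), b=29^1·(≡15) mod 29; (2|29)=-1, (15|29)=-1; (−1)^{2·1·14}·(-1)^1·(-1)^2 = -1.
v=43: a=43^2·(≡21), b=43^1·(≡25) mod 43; (21|43)=+1, (25|43)=+1; (−1)^{2·1·21}·(+1)^1·(+1)^2 = +1.
Ram(185, -28681) = {29, 37}; no ℚ_29-point on the conic.

[29, 37]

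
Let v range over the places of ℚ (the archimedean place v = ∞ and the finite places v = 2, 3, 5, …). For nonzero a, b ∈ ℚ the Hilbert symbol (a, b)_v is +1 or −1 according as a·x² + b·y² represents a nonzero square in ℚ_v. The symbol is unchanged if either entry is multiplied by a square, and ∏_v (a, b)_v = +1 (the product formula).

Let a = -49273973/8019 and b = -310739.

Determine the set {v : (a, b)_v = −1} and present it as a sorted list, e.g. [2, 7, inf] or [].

[7, 11, 37, 41, 53, inf]

(a, b) ≡ (-1501423, -310739) mod (ℚ^×)²; places V = {2, 3, 7, 11, 13, 17, 19, 31, 37, 41, 53, ∞}.
(a,b)_13: α=0, u≡4; β=1, v≡4 (mod 13); (4|13)=+1, (4|13)=+1; sign (−1)^0·+1^1·+1^0 = +1.
(a,b)_37: α=1, u≡21; β=0, v≡24 (mod 37); (21|37)=+1, (24|37)=-1; sign (−1)^0·+1^0·-1^1 = -1.
(a,b)_∞: sgn(-1501423)=−, sgn(-310739)=−, so -1.
(a,b)_7: α=1, u≡3; β=0, v≡5 (mod 7); (3|7)=-1, (5|7)=-1; sign (−1)^0·-1^0·-1^1 = -1.
(a,b)_31: α=1, u≡2; β=0, v≡5 (mod 31); (2|31)=+1, (5|31)=+1; sign (−1)^0·+1^0·+1^1 = +1.
(a,b)_41: α=0, u≡15; β=1, v≡6 (mod 41); (15|41)=-1, (6|41)=-1; sign (−1)^0·-1^1·-1^0 = -1.
(a,b)_3: α=-6, u≡2; β=0, v≡1 (mod 3); (2|3)=-1, (1|3)=+1; sign (−1)^0·-1^0·+1^-6 = +1.
(a,b)_53: α=0, u≡51; β=1, v≡20 (mod 53); (51|53)=-1, (20|53)=-1; sign (−1)^0·-1^1·-1^0 = -1.
(a,b)_11: α=-1, u≡7; β=1, v≡10 (mod 11); (7|11)=-1, (10|11)=-1; sign (−1)^1·-1^1·-1^-1 = -1.
(a,b)_2: α=0, β=0; u≡1, v≡5 (mod 8); ε(u)ε(v)=0·0, αω(v)=0·1, βω(u)=0·0; sum ≡ 0  ⇒  +1.
(a,b)_17: α=1, u≡4; β=0, v≡4 (mod 17); (4|17)=+1, (4|17)=+1; sign (−1)^0·+1^0·+1^1 = +1.
(a,b)_19: α=2, u≡3; β=0, v≡6 (mod 19); (3|19)=-1, (6|19)=+1; sign (−1)^0·-1^0·+1^2 = +1.
|Ram(-1501423, -310739)| = 6, even; anisotropic at {7, 11, 37, 41, 53, ∞}.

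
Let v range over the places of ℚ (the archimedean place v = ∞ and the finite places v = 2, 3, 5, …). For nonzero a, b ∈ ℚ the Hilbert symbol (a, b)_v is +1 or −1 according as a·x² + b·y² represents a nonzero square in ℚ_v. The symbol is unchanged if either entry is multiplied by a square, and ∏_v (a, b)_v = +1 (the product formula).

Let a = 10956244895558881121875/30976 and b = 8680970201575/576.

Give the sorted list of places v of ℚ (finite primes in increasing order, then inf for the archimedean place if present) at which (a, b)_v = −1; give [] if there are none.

[2, 5, 7, 17, 23, 31]

(a, b) ≡ (595, 84847) mod (ℚ^×)²; places V = {2, 3, 5, 7, 11, 17, 23, 31, ∞}.
(a,b)_23: α=2, u≡15; β=1, v≡18 (mod 23); (15|23)=-1, (18|23)=+1; sign (−1)^0·-1^1·+1^2 = -1.
(a,b)_17: α=7, u≡9; β=5, v≡12 (mod 17); (9|17)=+1, (12|17)=-1; sign (−1)^0·+1^5·-1^7 = -1.
(a,b)_2: α=-8, β=-6; u≡3, v≡7 (mod 8); ε(u)ε(v)=1·1, αω(v)=-8·0, βω(u)=-6·1; sum ≡ 1  ⇒  -1.
(a,b)_3: α=0, u≡1; β=-2, v≡1 (mod 3); (1|3)=+1, (1|3)=+1; sign (−1)^0·+1^-2·+1^0 = +1.
(a,b)_∞: sgn(595)=+, sgn(84847)=+, so +1.
(a,b)_7: α=5, u≡2; β=3, v≡4 (mod 7); (2|7)=+1, (4|7)=+1; sign (−1)^1·+1^3·+1^5 = -1.
(a,b)_31: α=2, u≡30; β=1, v≡25 (mod 31); (30|31)=-1, (25|31)=+1; sign (−1)^0·-1^1·+1^2 = -1.
(a,b)_11: α=-2, u≡4; β=0, v≡3 (mod 11); (4|11)=+1, (3|11)=+1; sign (−1)^0·+1^0·+1^-2 = +1.
(a,b)_5: α=5, u≡4; β=2, v≡3 (mod 5); (4|5)=+1, (3|5)=-1; sign (−1)^0·+1^2·-1^5 = -1.
(595, 84847 / ℚ) ramifies at {2, 5, 7, 17, 23, 31}: a division algebra.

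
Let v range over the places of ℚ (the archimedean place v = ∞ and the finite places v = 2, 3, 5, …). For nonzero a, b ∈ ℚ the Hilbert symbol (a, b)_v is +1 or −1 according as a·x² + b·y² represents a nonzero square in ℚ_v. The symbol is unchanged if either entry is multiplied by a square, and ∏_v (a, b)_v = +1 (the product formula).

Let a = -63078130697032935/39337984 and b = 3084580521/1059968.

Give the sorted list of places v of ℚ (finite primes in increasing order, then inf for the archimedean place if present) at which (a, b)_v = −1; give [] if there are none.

Mod squares: a ≡ -935, b ≡ 2. Check v ∈ {∞, 2, 3, 5, 7, 11, 13, 17}.
v=∞: -935 < 0 and 2 > 0  ⇒  (a,b)_∞ = +1.
v=7: a=7^-4·(≡5), b=7^-2·(≡4) mod 7; (5|7)=-1, (4|7)=+1; (−1)^{-4·-2·3}·(-1)^-2·(+1)^-4 = +1.
v=13: a=13^0·(≡1), b=13^-2·(≡8) mod 13; (1|13)=+1, (8|13)=-1; (−1)^{0·-2·6}·(+1)^-2·(-1)^0 = +1.
v=2: v_2(a)=-14, v_2(b)=-7; units ≡ 1, 1 (mod 8); ε·ε+αω+βω = 0·0+-14·0+-7·0 ≡ 0  ⇒  (a,b)_2 = +1.
v=3: a=3^2·(≡1), b=3^6·(≡2) mod 3; (1|3)=+1, (2|3)=-1; (−1)^{2·6·1}·(+1)^6·(-1)^2 = +1.
v=5: a=5^1·(≡2), b=5^0·(≡2) mod 5; (2|5)=-1, (2|5)=-1; (−1)^{1·0·2}·(-1)^0·(-1)^1 = -1.
v=11: a=11^11·(≡1), b=11^4·(≡8) mod 11; (1|11)=+1, (8|11)=-1; (−1)^{11·4·5}·(+1)^4·(-1)^11 = -1.
v=17: a=17^3·(≡4), b=17^2·(≡9) mod 17; (4|17)=+1, (9|17)=+1; (−1)^{3·2·8}·(+1)^2·(+1)^3 = +1.
(-935, 2 / ℚ) ramifies at {5, 11}: a division algebra.

[5, 11]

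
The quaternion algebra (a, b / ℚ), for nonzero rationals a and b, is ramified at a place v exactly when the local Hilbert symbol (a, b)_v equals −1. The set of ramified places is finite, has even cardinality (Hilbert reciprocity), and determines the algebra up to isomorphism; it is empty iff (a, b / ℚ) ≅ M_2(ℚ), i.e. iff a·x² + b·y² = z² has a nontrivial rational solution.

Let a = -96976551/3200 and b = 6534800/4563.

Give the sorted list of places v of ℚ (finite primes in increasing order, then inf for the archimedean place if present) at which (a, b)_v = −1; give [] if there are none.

[2, 19]

(a, b) ≡ (-798, 51) mod (ℚ^×)²; places V = {2, 3, 5, 7, 13, 17, 19, 29, 31, ∞}.
(a,b)_2: α=-7, β=4; u≡1, v≡3 (mod 8); ε(u)ε(v)=0·1, αω(v)=-7·1, βω(u)=4·0; sum ≡ 1  ⇒  -1.
(a,b)_17: α=2, u≡1; β=1, v≡14 (mod 17); (1|17)=+1, (14|17)=-1; sign (−1)^0·+1^1·-1^2 = +1.
(a,b)_∞: sgn(-798)=−, sgn(51)=+, so +1.
(a,b)_7: α=1, u≡5; β=0, v≡1 (mod 7); (5|7)=-1, (1|7)=+1; sign (−1)^0·-1^0·+1^1 = +1.
(a,b)_31: α=0, u≡14; β=2, v≡7 (mod 31); (14|31)=+1, (7|31)=+1; sign (−1)^0·+1^2·+1^0 = +1.
(a,b)_3: α=1, u≡1; β=-3, v≡2 (mod 3); (1|3)=+1, (2|3)=-1; sign (−1)^1·+1^-3·-1^1 = +1.
(a,b)_19: α=1, u≡14; β=0, v≡18 (mod 19); (14|19)=-1, (18|19)=-1; sign (−1)^0·-1^0·-1^1 = -1.
(a,b)_13: α=0, u≡2; β=-2, v≡12 (mod 13); (2|13)=-1, (12|13)=+1; sign (−1)^0·-1^-2·+1^0 = +1.
(a,b)_29: α=2, u≡8; β=0, v≡23 (mod 29); (8|29)=-1, (23|29)=+1; sign (−1)^0·-1^0·+1^2 = +1.
(a,b)_5: α=-2, u≡3; β=2, v≡4 (mod 5); (3|5)=-1, (4|5)=+1; sign (−1)^0·-1^2·+1^-2 = +1.
(-798, 51 / ℚ) ramifies at {2, 19}: a division algebra.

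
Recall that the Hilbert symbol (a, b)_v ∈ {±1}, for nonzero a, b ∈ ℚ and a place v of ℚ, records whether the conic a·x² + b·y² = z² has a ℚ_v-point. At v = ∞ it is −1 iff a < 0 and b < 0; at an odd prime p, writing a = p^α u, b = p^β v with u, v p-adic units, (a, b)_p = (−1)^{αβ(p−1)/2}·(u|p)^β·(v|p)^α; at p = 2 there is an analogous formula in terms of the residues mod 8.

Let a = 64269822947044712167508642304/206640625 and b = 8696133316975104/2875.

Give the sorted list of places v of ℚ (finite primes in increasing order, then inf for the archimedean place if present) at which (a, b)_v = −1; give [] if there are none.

(a, b) ≡ (14586, 30590) mod (ℚ^×)²; places V = {2, 3, 5, 7, 11, 13, 17, 19, 23, ∞}.
(a,b)_13: α=7, u≡9; β=2, v≡10 (mod 13); (9|13)=+1, (10|13)=+1; sign (−1)^0·+1^2·+1^7 = +1.
(a,b)_19: α=2, u≡12; β=1, v≡12 (mod 19); (12|19)=-1, (12|19)=-1; sign (−1)^0·-1^1·-1^2 = -1.
(a,b)_23: α=-2, u≡6; β=-1, v≡7 (mod 23); (6|23)=+1, (7|23)=-1; sign (−1)^0·+1^-1·-1^-2 = +1.
(a,b)_∞: sgn(14586)=+, sgn(30590)=+, so +1.
(a,b)_3: α=1, u≡2; β=2, v≡2 (mod 3); (2|3)=-1, (2|3)=-1; sign (−1)^0·-1^2·-1^1 = -1.
(a,b)_11: α=3, u≡10; β=2, v≡2 (mod 11); (10|11)=-1, (2|11)=-1; sign (−1)^0·-1^2·-1^3 = -1.
(a,b)_7: α=10, u≡6; β=5, v≡1 (mod 7); (6|7)=-1, (1|7)=+1; sign (−1)^0·-1^5·+1^10 = -1.
(a,b)_5: α=-8, u≡1; β=-3, v≡3 (mod 5); (1|5)=+1, (3|5)=-1; sign (−1)^0·+1^-3·-1^-8 = +1.
(a,b)_17: α=3, u≡13; β=2, v≡12 (mod 17); (13|17)=+1, (12|17)=-1; sign (−1)^0·+1^2·-1^3 = -1.
(a,b)_2: α=9, β=9; u≡5, v≡7 (mod 8); ε(u)ε(v)=0·1, αω(v)=9·0, βω(u)=9·1; sum ≡ 1  ⇒  -1.
(14586, 30590 / ℚ) ramifies at {2, 3, 7, 11, 17, 19}: a division algebra.

[2, 3, 7, 11, 17, 19]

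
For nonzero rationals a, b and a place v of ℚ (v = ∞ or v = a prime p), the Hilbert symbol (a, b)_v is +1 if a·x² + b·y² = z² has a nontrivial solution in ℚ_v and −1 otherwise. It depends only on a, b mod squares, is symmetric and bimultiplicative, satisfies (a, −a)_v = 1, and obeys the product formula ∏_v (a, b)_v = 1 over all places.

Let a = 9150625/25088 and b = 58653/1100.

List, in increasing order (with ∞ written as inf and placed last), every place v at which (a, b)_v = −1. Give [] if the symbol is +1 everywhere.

(a, b) ≡ (2, 1463) mod (ℚ^×)²; places V = {2, 3, 5, 7, 11, 19, ∞}.
(a,b)_19: α=0, u≡2; β=1, v≡5 (mod 19); (2|19)=-1, (5|19)=+1; sign (−1)^0·-1^1·+1^0 = -1.
(a,b)_7: α=-2, u≡1; β=3, v≡3 (mod 7); (1|7)=+1, (3|7)=-1; sign (−1)^0·+1^3·-1^-2 = +1.
(a,b)_∞: sgn(2)=+, sgn(1463)=+, so +1.
(a,b)_2: α=-9, β=-2; u≡1, v≡7 (mod 8); ε(u)ε(v)=0·1, αω(v)=-9·0, βω(u)=-2·0; sum ≡ 0  ⇒  +1.
(a,b)_3: α=0, u≡2; β=2, v≡2 (mod 3); (2|3)=-1, (2|3)=-1; sign (−1)^0·-1^2·-1^0 = +1.
(a,b)_11: α=4, u≡8; β=-1, v≡1 (mod 11); (8|11)=-1, (1|11)=+1; sign (−1)^0·-1^-1·+1^4 = -1.
(a,b)_5: α=4, u≡2; β=-2, v≡2 (mod 5); (2|5)=-1, (2|5)=-1; sign (−1)^0·-1^-2·-1^4 = +1.
Ram(2, 1463) = {11, 19}; no ℚ_11-point on the conic.

[11, 19]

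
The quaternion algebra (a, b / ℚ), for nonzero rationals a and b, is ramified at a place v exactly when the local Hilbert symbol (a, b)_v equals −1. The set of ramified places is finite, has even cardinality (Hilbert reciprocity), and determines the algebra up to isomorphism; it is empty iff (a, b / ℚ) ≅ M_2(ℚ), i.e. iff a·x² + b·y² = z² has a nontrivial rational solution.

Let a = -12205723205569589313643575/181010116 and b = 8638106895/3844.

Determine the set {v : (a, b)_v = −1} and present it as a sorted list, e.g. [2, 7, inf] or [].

[5, 11, 17, 19]

(a, b) ≡ (-23, 11849255) mod (ℚ^×)²; places V = {2, 3, 5, 7, 11, 17, 19, 23, 29, 31, ∞}.
(a,b)_17: α=2, u≡10; β=1, v≡2 (mod 17); (10|17)=-1, (2|17)=+1; sign (−1)^0·-1^1·+1^2 = -1.
(a,b)_29: α=2, u≡4; β=1, v≡18 (mod 29); (4|29)=+1, (18|29)=-1; sign (−1)^0·+1^1·-1^2 = +1.
(a,b)_19: α=2, u≡15; β=1, v≡3 (mod 19); (15|19)=-1, (3|19)=-1; sign (−1)^0·-1^1·-1^2 = -1.
(a,b)_3: α=10, u≡1; β=6, v≡2 (mod 3); (1|3)=+1, (2|3)=-1; sign (−1)^0·+1^6·-1^10 = +1.
(a,b)_31: α=-4, u≡4; β=-2, v≡4 (mod 31); (4|31)=+1, (4|31)=+1; sign (−1)^0·+1^-2·+1^-4 = +1.
(a,b)_23: α=5, u≡10; β=1, v≡12 (mod 23); (10|23)=-1, (12|23)=+1; sign (−1)^1·-1^1·+1^5 = +1.
(a,b)_2: α=-2, β=-2; u≡1, v≡7 (mod 8); ε(u)ε(v)=0·1, αω(v)=-2·0, βω(u)=-2·0; sum ≡ 0  ⇒  +1.
(a,b)_∞: sgn(-23)=−, sgn(11849255)=+, so +1.
(a,b)_5: α=2, u≡2; β=1, v≡1 (mod 5); (2|5)=-1, (1|5)=+1; sign (−1)^0·-1^1·+1^2 = -1.
(a,b)_7: α=-2, u≡5; β=0, v≡5 (mod 7); (5|7)=-1, (5|7)=-1; sign (−1)^0·-1^0·-1^-2 = +1.
(a,b)_11: α=4, u≡2; β=1, v≡7 (mod 11); (2|11)=-1, (7|11)=-1; sign (−1)^0·-1^1·-1^4 = -1.
|Ram(-23, 11849255)| = 4, even; anisotropic at {5, 11, 17, 19}.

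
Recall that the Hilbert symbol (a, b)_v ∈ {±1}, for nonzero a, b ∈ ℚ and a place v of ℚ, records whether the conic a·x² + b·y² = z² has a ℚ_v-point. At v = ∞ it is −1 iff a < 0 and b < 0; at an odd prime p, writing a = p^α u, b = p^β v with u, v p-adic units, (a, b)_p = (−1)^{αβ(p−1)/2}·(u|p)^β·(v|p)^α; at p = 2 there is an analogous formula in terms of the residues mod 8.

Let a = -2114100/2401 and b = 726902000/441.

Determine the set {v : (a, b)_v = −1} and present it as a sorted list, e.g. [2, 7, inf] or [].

[2, 37]

(a, b) ≡ (-29, 1817255) mod (ℚ^×)²; places V = {2, 3, 5, 7, 11, 19, 29, 37, 47, ∞}.
(a,b)_11: α=0, u≡4; β=1, v≡6 (mod 11); (4|11)=+1, (6|11)=-1; sign (−1)^0·+1^1·-1^0 = +1.
(a,b)_∞: sgn(-29)=−, sgn(1817255)=+, so +1.
(a,b)_2: α=2, β=4; u≡3, v≡7 (mod 8); ε(u)ε(v)=1·1, αω(v)=2·0, βω(u)=4·1; sum ≡ 1  ⇒  -1.
(a,b)_37: α=0, u≡17; β=1, v≡25 (mod 37); (17|37)=-1, (25|37)=+1; sign (−1)^0·-1^1·+1^0 = -1.
(a,b)_5: α=2, u≡1; β=3, v≡1 (mod 5); (1|5)=+1, (1|5)=+1; sign (−1)^0·+1^3·+1^2 = +1.
(a,b)_3: α=6, u≡1; β=-2, v≡2 (mod 3); (1|3)=+1, (2|3)=-1; sign (−1)^0·+1^-2·-1^6 = +1.
(a,b)_7: α=-4, u≡5; β=-2, v≡3 (mod 7); (5|7)=-1, (3|7)=-1; sign (−1)^0·-1^-2·-1^-4 = +1.
(a,b)_47: α=0, u≡37; β=1, v≡10 (mod 47); (37|47)=+1, (10|47)=-1; sign (−1)^0·+1^1·-1^0 = +1.
(a,b)_29: α=1, u≡28; β=0, v≡1 (mod 29); (28|29)=+1, (1|29)=+1; sign (−1)^0·+1^0·+1^1 = +1.
(a,b)_19: α=0, u≡7; β=1, v≡14 (mod 19); (7|19)=+1, (14|19)=-1; sign (−1)^0·+1^1·-1^0 = +1.
|Ram(-29, 1817255)| = 2, even; anisotropic at {2, 37}.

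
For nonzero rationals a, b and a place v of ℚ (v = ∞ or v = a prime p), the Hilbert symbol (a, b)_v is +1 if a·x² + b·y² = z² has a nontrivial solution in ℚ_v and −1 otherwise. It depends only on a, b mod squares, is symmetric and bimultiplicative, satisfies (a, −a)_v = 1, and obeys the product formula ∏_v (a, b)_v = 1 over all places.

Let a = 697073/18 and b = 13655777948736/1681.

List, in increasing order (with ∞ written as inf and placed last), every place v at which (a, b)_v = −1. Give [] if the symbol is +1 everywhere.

(a, b) ≡ (754, 90321) mod (ℚ^×)²; places V = {2, 3, 7, 11, 13, 17, 23, 29, 41, 43, 53, ∞}.
(a,b)_13: α=1, u≡7; β=0, v≡10 (mod 13); (7|13)=-1, (10|13)=+1; sign (−1)^0·-1^0·+1^1 = +1.
(a,b)_53: α=0, u≡51; β=2, v≡25 (mod 53); (51|53)=-1, (25|53)=+1; sign (−1)^0·-1^2·+1^0 = +1.
(a,b)_7: α=0, u≡5; β=1, v≡4 (mod 7); (5|7)=-1, (4|7)=+1; sign (−1)^0·-1^1·+1^0 = -1.
(a,b)_17: α=0, u≡5; β=1, v≡15 (mod 17); (5|17)=-1, (15|17)=+1; sign (−1)^0·-1^1·+1^0 = -1.
(a,b)_29: α=1, u≡3; β=2, v≡12 (mod 29); (3|29)=-1, (12|29)=-1; sign (−1)^0·-1^2·-1^1 = -1.
(a,b)_2: α=-1, β=6; u≡1, v≡1 (mod 8); ε(u)ε(v)=0·0, αω(v)=-1·0, βω(u)=6·0; sum ≡ 0  ⇒  +1.
(a,b)_3: α=-2, u≡1; β=1, v≡2 (mod 3); (1|3)=+1, (2|3)=-1; sign (−1)^0·+1^1·-1^-2 = +1.
(a,b)_∞: sgn(754)=+, sgn(90321)=+, so +1.
(a,b)_41: α=0, u≡20; β=-2, v≡9 (mod 41); (20|41)=+1, (9|41)=+1; sign (−1)^0·+1^-2·+1^0 = +1.
(a,b)_11: α=0, u≡2; β=1, v≡1 (mod 11); (2|11)=-1, (1|11)=+1; sign (−1)^0·-1^1·+1^0 = -1.
(a,b)_23: α=0, u≡16; β=1, v≡10 (mod 23); (16|23)=+1, (10|23)=-1; sign (−1)^0·+1^1·-1^0 = +1.
(a,b)_43: α=2, u≡9; β=0, v≡21 (mod 43); (9|43)=+1, (21|43)=+1; sign (−1)^0·+1^0·+1^2 = +1.
|Ram(754, 90321)| = 4, even; anisotropic at {7, 11, 17, 29}.

[7, 11, 17, 29]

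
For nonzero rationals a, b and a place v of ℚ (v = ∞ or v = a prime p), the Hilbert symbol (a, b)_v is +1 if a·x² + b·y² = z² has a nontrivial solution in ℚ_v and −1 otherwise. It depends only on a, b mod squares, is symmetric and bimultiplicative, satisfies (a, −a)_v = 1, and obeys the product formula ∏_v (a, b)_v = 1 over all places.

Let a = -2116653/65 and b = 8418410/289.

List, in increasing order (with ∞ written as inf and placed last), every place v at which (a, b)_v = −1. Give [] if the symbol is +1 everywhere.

Mod squares: a ≡ -23205, b ≡ 10010. Check v ∈ {∞, 2, 3, 5, 7, 11, 13, 17, 29}.
v=3: a=3^1·(≡2), b=3^0·(≡2) mod 3; (2|3)=-1, (2|3)=-1; (−1)^{1·0·1}·(-1)^0·(-1)^1 = -1.
v=5: a=5^-1·(≡4), b=5^1·(≡3) mod 5; (4|5)=+1, (3|5)=-1; (−1)^{-1·1·2}·(+1)^1·(-1)^-1 = -1.
v=2: v_2(a)=0, v_2(b)=1; units ≡ 3, 5 (mod 8); ε·ε+αω+βω = 1·0+0·1+1·1 ≡ 1  ⇒  (a,b)_2 = -1.
v=13: a=13^-1·(≡4), b=13^1·(≡9) mod 13; (4|13)=+1, (9|13)=+1; (−1)^{-1·1·6}·(+1)^1·(+1)^-1 = +1.
v=∞: -23205 < 0 and 10010 > 0  ⇒  (a,b)_∞ = +1.
v=29: a=29^0·(≡4), b=29^2·(≡24) mod 29; (4|29)=+1, (24|29)=+1; (−1)^{0·2·14}·(+1)^2·(+1)^0 = +1.
v=17: a=17^1·(≡6), b=17^-2·(≡10) mod 17; (6|17)=-1, (10|17)=-1; (−1)^{1·-2·8}·(-1)^-2·(-1)^1 = -1.
v=11: a=11^2·(≡3), b=11^1·(≡6) mod 11; (3|11)=+1, (6|11)=-1; (−1)^{2·1·5}·(+1)^1·(-1)^2 = +1.
v=7: a=7^3·(≡5), b=7^1·(≡1) mod 7; (5|7)=-1, (1|7)=+1; (−1)^{3·1·3}·(-1)^1·(+1)^3 = +1.
Ram(-23205, 10010) = {2, 3, 5, 17}; no ℚ_2-point on the conic.

[2, 3, 5, 17]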